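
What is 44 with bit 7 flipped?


44 ^ (1 << 7) = 44 ^ 128 = 172

172


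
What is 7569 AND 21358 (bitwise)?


0b1110110010001 & 0b101001101101110 = 0b1000100000000 = 4352

4352


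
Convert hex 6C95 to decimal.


6C95 hex = 27797 decimal

27797


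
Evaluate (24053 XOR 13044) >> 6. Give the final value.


Step 1: 24053 ^ 13044 = 28417
Step 2: 28417 >> 6 = 444

444


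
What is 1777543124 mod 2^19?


1777543124 & 524287 = 206804

206804


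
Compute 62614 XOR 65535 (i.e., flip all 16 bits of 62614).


62614 ^ 65535 = 2921

2921


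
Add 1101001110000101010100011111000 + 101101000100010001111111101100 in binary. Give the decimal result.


1101001110000101010100011111000 + 101101000100010001111111101100 = 10010110110100111100100011100100 = 2530461924

2530461924


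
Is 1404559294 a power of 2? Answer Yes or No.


0b1010011101101111101111110111110. Multiple bits set => No

No


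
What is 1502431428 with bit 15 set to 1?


1502431428 | (1 << 15) = 1502431428 | 32768 = 1502464196

1502464196


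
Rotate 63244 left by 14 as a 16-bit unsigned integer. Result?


Rotate 0b1111011100001100 left by 14 (16-bit) = 0b11110111000011 = 15811

15811


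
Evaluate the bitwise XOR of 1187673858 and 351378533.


0b1000110110010100111011100000010 ^ 0b10100111100011001110001100101 = 0b1010010001110111110101101100111 = 1379658599

1379658599


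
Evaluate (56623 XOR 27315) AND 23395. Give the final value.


Step 1: 56623 ^ 27315 = 47004
Step 2: 47004 & 23395 = 4864

4864


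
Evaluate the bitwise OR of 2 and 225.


0b10 | 0b11100001 = 0b11100011 = 227

227


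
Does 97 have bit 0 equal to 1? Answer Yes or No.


0b1100001, bit 0 = 1. Yes

Yes


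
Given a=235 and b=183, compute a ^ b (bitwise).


235 ^ 183 = 92

92


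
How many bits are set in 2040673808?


0b1111001101000100011011000010000 has 13 set bits

13


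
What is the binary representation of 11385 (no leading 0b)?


11385 = 10110001111001 in binary

10110001111001


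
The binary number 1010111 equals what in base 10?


1010111 in decimal = 87

87


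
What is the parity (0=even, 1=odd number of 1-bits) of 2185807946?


0b10000010010010001100100001001010 has 10 ones => parity 0

0


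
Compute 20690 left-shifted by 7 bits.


0b101000011010010 << 7 = 0b1010000110100100000000 = 2648320

2648320


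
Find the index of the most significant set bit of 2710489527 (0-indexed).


0b10100001100011101100100110110111. Highest set bit at position 31

31


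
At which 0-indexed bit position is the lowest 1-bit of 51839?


0b1100101001111111. Lowest set bit at position 0

0


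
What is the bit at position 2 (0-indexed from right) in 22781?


0b101100011111101, position 2 = 1

1


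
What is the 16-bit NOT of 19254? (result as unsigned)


~0b100101100110110 = 0b1011010011001001 = 46281 (16-bit unsigned)

46281


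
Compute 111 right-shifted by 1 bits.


0b1101111 >> 1 = 0b110111 = 55

55


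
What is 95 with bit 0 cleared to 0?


95 & ~(1 << 0) = 94

94


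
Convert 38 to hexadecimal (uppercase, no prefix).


38 = 26 hex

26


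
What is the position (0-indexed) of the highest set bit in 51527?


0b1100100101000111. Highest set bit at position 15

15


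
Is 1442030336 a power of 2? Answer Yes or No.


0b1010101111100111010001100000000. Multiple bits set => No

No


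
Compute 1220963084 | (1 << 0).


1220963084 | (1 << 0) = 1220963084 | 1 = 1220963085

1220963085


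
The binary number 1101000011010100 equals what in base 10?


1101000011010100 in decimal = 53460

53460


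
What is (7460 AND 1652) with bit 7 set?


Step 1: 7460 & 1652 = 1060
Step 2: 1060 | (1 << 7) = 1060 | 128 = 1188

1188


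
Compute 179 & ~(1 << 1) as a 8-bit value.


179 & ~(1 << 1) = 177

177


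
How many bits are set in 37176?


0b1001000100111000 has 6 set bits

6


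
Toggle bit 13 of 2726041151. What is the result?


2726041151 ^ (1 << 13) = 2726041151 ^ 8192 = 2726049343

2726049343


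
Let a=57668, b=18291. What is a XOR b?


57668 ^ 18291 = 42551

42551


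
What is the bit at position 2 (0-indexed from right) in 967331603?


0b111001101010000100111100010011, position 2 = 0

0


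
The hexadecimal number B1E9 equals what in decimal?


B1E9 hex = 45545 decimal

45545


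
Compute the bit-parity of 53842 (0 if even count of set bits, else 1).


0b1101001001010010 has 7 ones => parity 1

1


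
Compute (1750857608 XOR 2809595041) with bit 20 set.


Step 1: 1750857608 ^ 2809595041 = 3475829545
Step 2: 3475829545 | (1 << 20) = 3475829545 | 1048576 = 3476878121

3476878121


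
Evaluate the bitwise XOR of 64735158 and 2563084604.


0b11110110111100011110110110 ^ 0b10011000110001011001000100111100 = 0b10011011000111100101011010001010 = 2602456714

2602456714


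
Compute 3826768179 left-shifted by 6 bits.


0b11100100000101111101100100110011 << 6 = 0b11100100000101111101100100110011000000 = 244913163456

244913163456


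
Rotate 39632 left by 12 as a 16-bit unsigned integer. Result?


Rotate 0b1001101011010000 left by 12 (16-bit) = 0b100110101101 = 2477

2477


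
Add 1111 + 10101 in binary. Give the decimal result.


1111 + 10101 = 100100 = 36

36


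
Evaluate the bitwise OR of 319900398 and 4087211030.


0b10011000100010100101011101110 | 0b11110011100111011110010000010110 = 0b11110011100111011110111011111110 = 4087213822

4087213822


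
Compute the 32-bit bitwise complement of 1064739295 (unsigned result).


~0b111111011101101010000111011111 = 0b11000000100010010101111000100000 = 3230228000 (32-bit unsigned)

3230228000


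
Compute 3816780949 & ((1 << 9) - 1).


3816780949 & 511 = 149

149


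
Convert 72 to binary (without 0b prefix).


72 = 1001000 in binary

1001000


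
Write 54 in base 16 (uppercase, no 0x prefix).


54 = 36 hex

36


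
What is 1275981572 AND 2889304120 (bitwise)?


0b1001100000011011110111100000100 & 0b10101100001101110100100000111000 = 0b1100000001010100100000000000 = 201672704

201672704


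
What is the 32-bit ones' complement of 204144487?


204144487 ^ 4294967295 = 4090822808

4090822808


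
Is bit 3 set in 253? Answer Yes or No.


0b11111101, bit 3 = 1. Yes

Yes


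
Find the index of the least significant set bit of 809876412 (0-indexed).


0b110000010001011011101110111100. Lowest set bit at position 2

2


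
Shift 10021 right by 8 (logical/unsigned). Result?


0b10011100100101 >> 8 = 0b100111 = 39

39


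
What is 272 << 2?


0b100010000 << 2 = 0b10001000000 = 1088

1088


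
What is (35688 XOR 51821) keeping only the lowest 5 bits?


Step 1: 35688 ^ 51821 = 16645
Step 2: 16645 & 31 = 5

5


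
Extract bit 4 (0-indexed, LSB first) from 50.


0b110010, position 4 = 1

1


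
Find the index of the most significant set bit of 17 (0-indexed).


0b10001. Highest set bit at position 4

4


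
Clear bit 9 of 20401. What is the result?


20401 & ~(1 << 9) = 19889

19889


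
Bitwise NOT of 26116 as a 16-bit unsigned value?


~0b110011000000100 = 0b1001100111111011 = 39419 (16-bit unsigned)

39419


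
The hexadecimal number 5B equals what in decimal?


5B hex = 91 decimal

91


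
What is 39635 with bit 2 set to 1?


39635 | (1 << 2) = 39635 | 4 = 39639

39639


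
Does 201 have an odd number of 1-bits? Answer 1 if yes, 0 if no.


0b11001001 has 4 ones => parity 0

0


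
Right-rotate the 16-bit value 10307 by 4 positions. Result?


Rotate 0b10100001000011 right by 4 (16-bit) = 0b11001010000100 = 12932

12932


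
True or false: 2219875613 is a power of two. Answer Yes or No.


0b10000100010100001001110100011101. Multiple bits set => No

No


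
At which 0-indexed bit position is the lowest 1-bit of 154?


0b10011010. Lowest set bit at position 1

1


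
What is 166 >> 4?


0b10100110 >> 4 = 0b1010 = 10

10


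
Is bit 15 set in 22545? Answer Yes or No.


0b101100000010001, bit 15 = 0. No

No


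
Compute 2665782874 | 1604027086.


0b10011110111001001001111001011010 | 0b1011111100110111000001011001110 = 0b11011111111111111001111011011110 = 3758071518

3758071518


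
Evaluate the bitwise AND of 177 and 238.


0b10110001 & 0b11101110 = 0b10100000 = 160

160


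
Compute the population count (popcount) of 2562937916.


0b10011000110000110101010000111100 has 14 set bits

14


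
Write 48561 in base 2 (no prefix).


48561 = 1011110110110001 in binary

1011110110110001


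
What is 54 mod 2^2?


54 & 3 = 2

2


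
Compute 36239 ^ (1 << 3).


36239 ^ (1 << 3) = 36239 ^ 8 = 36231

36231


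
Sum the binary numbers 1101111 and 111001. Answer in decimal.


1101111 + 111001 = 10101000 = 168

168


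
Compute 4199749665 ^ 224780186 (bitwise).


0b11111010010100110001100000100001 ^ 0b1101011001011101111110011010 = 0b11110111001101101100011110111011 = 4147562427

4147562427


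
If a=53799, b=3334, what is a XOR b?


53799 ^ 3334 = 57121

57121


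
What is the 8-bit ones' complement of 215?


215 ^ 255 = 40

40


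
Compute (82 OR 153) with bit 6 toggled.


Step 1: 82 | 153 = 219
Step 2: 219 ^ (1 << 6) = 219 ^ 64 = 155

155


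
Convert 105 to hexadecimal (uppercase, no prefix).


105 = 69 hex

69


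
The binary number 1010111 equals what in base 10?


1010111 in decimal = 87

87


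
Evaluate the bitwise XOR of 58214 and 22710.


0b1110001101100110 ^ 0b101100010110110 = 0b1011101111010000 = 48080

48080


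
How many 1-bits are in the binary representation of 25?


0b11001 has 3 set bits

3


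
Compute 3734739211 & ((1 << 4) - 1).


3734739211 & 15 = 11

11


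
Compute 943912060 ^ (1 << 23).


943912060 ^ (1 << 23) = 943912060 ^ 8388608 = 952300668

952300668


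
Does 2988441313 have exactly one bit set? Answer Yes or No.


0b10110010000111111111111011100001. Multiple bits set => No

No


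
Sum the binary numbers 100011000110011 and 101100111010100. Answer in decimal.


100011000110011 + 101100111010100 = 1010000000000111 = 40967

40967


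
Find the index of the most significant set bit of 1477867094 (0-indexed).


0b1011000000101100111011001010110. Highest set bit at position 30

30


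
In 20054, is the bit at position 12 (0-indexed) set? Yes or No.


0b100111001010110, bit 12 = 0. No

No


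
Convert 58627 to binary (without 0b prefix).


58627 = 1110010100000011 in binary

1110010100000011


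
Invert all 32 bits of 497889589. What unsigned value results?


497889589 ^ 4294967295 = 3797077706

3797077706


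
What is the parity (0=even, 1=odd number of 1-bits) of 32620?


0b111111101101100 has 11 ones => parity 1

1


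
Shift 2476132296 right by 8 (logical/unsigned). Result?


0b10010011100101101100011111001000 >> 8 = 0b100100111001011011000111 = 9672391

9672391


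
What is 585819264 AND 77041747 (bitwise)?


0b100010111010101110010010000000 & 0b100100101111001000001010011 = 0b100000101000000000000000 = 8552448

8552448


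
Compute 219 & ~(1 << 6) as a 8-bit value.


219 & ~(1 << 6) = 155

155


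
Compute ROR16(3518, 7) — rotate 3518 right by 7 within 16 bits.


Rotate 0b110110111110 right by 7 (16-bit) = 0b111110000011011 = 31771

31771


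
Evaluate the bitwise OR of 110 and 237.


0b1101110 | 0b11101101 = 0b11101111 = 239

239


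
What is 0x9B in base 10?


9B hex = 155 decimal

155


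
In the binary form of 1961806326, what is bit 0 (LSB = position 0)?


0b1110100111011101100100111110110, position 0 = 0

0


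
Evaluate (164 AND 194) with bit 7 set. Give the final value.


Step 1: 164 & 194 = 128
Step 2: 128 | (1 << 7) = 128 | 128 = 128

128


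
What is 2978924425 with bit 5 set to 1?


2978924425 | (1 << 5) = 2978924425 | 32 = 2978924457

2978924457


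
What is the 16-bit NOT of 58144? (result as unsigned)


~0b1110001100100000 = 0b1110011011111 = 7391 (16-bit unsigned)

7391


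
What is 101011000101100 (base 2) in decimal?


101011000101100 in decimal = 22060

22060


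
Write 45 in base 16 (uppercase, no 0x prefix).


45 = 2D hex

2D


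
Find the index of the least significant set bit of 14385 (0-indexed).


0b11100000110001. Lowest set bit at position 0

0


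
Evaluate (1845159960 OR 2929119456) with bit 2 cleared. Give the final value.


Step 1: 1845159960 | 2929119456 = 4026464504
Step 2: 4026464504 & ~(1 << 2) = 4026464504

4026464504


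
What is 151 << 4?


0b10010111 << 4 = 0b100101110000 = 2416

2416


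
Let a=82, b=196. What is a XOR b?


82 ^ 196 = 150

150


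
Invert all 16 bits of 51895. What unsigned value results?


51895 ^ 65535 = 13640

13640


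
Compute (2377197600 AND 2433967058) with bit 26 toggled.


Step 1: 2377197600 & 2433967058 = 2165383168
Step 2: 2165383168 ^ (1 << 26) = 2165383168 ^ 67108864 = 2232492032

2232492032


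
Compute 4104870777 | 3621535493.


0b11110100101010110101101101111001 | 0b11010111110111000011111100000101 = 0b11110111111111110111111101111101 = 4160716669

4160716669


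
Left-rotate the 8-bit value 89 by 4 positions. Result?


Rotate 0b1011001 left by 4 (8-bit) = 0b10010101 = 149

149


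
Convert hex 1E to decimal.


1E hex = 30 decimal

30


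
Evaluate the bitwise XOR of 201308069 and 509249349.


0b1011111111111011011110100101 ^ 0b11110010110101000011101000101 = 0b10101101001010011000011100000 = 363147488

363147488


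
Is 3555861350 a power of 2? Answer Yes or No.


0b11010011111100100010001101100110. Multiple bits set => No

No


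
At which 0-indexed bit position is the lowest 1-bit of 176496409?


0b1010100001010001111100011001. Lowest set bit at position 0

0


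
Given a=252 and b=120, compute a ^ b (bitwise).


252 ^ 120 = 132

132


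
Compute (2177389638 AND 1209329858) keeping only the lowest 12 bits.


Step 1: 2177389638 & 1209329858 = 16450
Step 2: 16450 & 4095 = 66

66


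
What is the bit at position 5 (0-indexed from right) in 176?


0b10110000, position 5 = 1

1


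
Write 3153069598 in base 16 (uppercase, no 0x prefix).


3153069598 = BBF0061E hex

BBF0061E


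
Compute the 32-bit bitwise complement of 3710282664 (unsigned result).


~0b11011101001001100110101110101000 = 0b100010110110011001010001010111 = 584684631 (32-bit unsigned)

584684631


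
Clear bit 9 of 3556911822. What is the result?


3556911822 & ~(1 << 9) = 3556911310

3556911310


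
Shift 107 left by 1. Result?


0b1101011 << 1 = 0b11010110 = 214

214


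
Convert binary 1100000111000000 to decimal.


1100000111000000 in decimal = 49600

49600


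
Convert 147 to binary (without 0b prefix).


147 = 10010011 in binary

10010011


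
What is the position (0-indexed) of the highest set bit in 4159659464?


0b11110111111011110101110111001000. Highest set bit at position 31

31


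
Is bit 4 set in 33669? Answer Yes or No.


0b1000001110000101, bit 4 = 0. No

No


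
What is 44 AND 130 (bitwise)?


0b101100 & 0b10000010 = 0b0 = 0

0


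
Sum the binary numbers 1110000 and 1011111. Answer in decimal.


1110000 + 1011111 = 11001111 = 207

207


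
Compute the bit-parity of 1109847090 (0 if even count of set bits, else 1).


0b1000010001001101110110000110010 has 13 ones => parity 1

1


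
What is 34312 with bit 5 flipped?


34312 ^ (1 << 5) = 34312 ^ 32 = 34344

34344


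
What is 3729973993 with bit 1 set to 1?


3729973993 | (1 << 1) = 3729973993 | 2 = 3729973995

3729973995


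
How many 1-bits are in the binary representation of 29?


0b11101 has 4 set bits

4


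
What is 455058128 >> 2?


0b11011000111111010001011010000 >> 2 = 0b110110001111110100010110100 = 113764532

113764532


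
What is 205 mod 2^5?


205 & 31 = 13

13


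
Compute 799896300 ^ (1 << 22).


799896300 ^ (1 << 22) = 799896300 ^ 4194304 = 804090604

804090604


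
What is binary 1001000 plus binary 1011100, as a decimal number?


1001000 + 1011100 = 10100100 = 164

164


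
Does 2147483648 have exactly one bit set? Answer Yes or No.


0b10000000000000000000000000000000. Only one bit set => Yes

Yes


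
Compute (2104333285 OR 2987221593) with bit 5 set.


Step 1: 2104333285 | 2987221593 = 4285395965
Step 2: 4285395965 | (1 << 5) = 4285395965 | 32 = 4285395965

4285395965


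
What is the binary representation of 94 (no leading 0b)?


94 = 1011110 in binary

1011110


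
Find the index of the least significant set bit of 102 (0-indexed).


0b1100110. Lowest set bit at position 1

1


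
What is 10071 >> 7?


0b10011101010111 >> 7 = 0b1001110 = 78

78


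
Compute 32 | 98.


0b100000 | 0b1100010 = 0b1100010 = 98

98


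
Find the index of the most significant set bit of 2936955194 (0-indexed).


0b10101111000011100110000100111010. Highest set bit at position 31

31


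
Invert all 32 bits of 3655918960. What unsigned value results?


3655918960 ^ 4294967295 = 639048335

639048335


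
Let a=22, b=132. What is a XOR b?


22 ^ 132 = 146

146


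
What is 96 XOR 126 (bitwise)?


0b1100000 ^ 0b1111110 = 0b11110 = 30

30


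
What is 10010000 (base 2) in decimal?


10010000 in decimal = 144

144


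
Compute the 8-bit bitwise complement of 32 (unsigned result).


~0b100000 = 0b11011111 = 223 (8-bit unsigned)

223


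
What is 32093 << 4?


0b111110101011101 << 4 = 0b1111101010111010000 = 513488

513488


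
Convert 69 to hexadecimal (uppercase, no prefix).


69 = 45 hex

45


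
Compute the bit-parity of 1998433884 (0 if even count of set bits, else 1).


0b1110111000111011010111001011100 has 19 ones => parity 1

1


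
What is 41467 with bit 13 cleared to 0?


41467 & ~(1 << 13) = 33275

33275


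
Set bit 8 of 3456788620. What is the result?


3456788620 | (1 << 8) = 3456788620 | 256 = 3456788876

3456788876


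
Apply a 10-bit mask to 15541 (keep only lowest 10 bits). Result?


15541 & 1023 = 181

181


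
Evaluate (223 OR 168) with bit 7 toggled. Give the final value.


Step 1: 223 | 168 = 255
Step 2: 255 ^ (1 << 7) = 255 ^ 128 = 127

127


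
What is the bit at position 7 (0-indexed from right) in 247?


0b11110111, position 7 = 1

1


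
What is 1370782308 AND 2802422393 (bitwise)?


0b1010001101101000111101001100100 & 0b10100111000010011001001001111001 = 0b1000000000001001001100000 = 16781920

16781920


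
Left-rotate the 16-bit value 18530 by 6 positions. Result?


Rotate 0b100100001100010 left by 6 (16-bit) = 0b1100010010010 = 6290

6290


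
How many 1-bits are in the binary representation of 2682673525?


0b10011111111001100101100101110101 has 20 set bits

20


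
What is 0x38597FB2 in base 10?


38597FB2 hex = 945389490 decimal

945389490


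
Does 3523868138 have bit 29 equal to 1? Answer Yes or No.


0b11010010000010011111010111101010, bit 29 = 0. No

No


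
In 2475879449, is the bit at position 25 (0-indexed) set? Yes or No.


0b10010011100100101110110000011001, bit 25 = 1. Yes

Yes


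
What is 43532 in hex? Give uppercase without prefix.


43532 = AA0C hex

AA0C


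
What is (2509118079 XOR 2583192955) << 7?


Step 1: 2509118079 ^ 2583192955 = 209092356
Step 2: 209092356 << 7 = 26763821568

26763821568


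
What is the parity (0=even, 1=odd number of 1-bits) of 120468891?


0b111001011100011010110011011 has 16 ones => parity 0

0


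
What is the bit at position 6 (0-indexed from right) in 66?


0b1000010, position 6 = 1

1


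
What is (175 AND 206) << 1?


Step 1: 175 & 206 = 142
Step 2: 142 << 1 = 284

284


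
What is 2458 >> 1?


0b100110011010 >> 1 = 0b10011001101 = 1229

1229


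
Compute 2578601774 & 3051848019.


0b10011001101100100101011100101110 & 0b10110101111001111000000101010011 = 0b10010001101000100000000100000010 = 2443313410

2443313410


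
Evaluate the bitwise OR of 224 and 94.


0b11100000 | 0b1011110 = 0b11111110 = 254

254


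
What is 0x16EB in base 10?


16EB hex = 5867 decimal

5867


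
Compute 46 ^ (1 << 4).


46 ^ (1 << 4) = 46 ^ 16 = 62

62


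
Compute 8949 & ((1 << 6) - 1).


8949 & 63 = 53

53


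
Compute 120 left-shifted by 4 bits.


0b1111000 << 4 = 0b11110000000 = 1920

1920


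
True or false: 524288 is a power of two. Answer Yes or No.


0b10000000000000000000. Only one bit set => Yes

Yes


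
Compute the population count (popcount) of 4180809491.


0b11111001001100100001011100010011 has 16 set bits

16


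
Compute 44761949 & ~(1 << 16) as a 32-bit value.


44761949 & ~(1 << 16) = 44696413

44696413


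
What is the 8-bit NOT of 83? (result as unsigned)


~0b1010011 = 0b10101100 = 172 (8-bit unsigned)

172


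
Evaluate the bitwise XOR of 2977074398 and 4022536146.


0b10110001011100101000110011011110 ^ 0b11101111110000110000011111010010 = 0b1011110101100011000101100001100 = 1588693772

1588693772


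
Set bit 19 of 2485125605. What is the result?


2485125605 | (1 << 19) = 2485125605 | 524288 = 2485649893

2485649893


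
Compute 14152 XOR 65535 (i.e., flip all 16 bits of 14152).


14152 ^ 65535 = 51383

51383


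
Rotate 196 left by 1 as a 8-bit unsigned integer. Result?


Rotate 0b11000100 left by 1 (8-bit) = 0b10001001 = 137

137


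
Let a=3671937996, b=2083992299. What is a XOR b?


3671937996 ^ 2083992299 = 2800378151

2800378151


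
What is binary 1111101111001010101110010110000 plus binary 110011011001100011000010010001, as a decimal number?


1111101111001010101110010110000 + 110011011001100011000010010001 = 10110001010010111000110101000001 = 2974518593

2974518593


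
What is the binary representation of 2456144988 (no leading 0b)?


2456144988 = 10010010011001011100110001011100 in binary

10010010011001011100110001011100


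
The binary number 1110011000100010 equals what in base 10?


1110011000100010 in decimal = 58914

58914


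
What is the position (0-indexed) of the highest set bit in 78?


0b1001110. Highest set bit at position 6

6


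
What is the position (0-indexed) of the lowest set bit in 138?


0b10001010. Lowest set bit at position 1

1


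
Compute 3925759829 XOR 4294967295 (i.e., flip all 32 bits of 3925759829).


3925759829 ^ 4294967295 = 369207466

369207466


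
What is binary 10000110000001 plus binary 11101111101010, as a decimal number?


10000110000001 + 11101111101010 = 101110101101011 = 23915

23915


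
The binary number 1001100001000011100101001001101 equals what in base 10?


1001100001000011100101001001101 in decimal = 1277282893

1277282893


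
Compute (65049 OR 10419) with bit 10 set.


Step 1: 65049 | 10419 = 65211
Step 2: 65211 | (1 << 10) = 65211 | 1024 = 65211

65211


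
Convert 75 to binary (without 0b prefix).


75 = 1001011 in binary

1001011


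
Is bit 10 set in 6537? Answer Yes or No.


0b1100110001001, bit 10 = 0. No

No


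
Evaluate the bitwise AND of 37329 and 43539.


0b1001000111010001 & 0b1010101000010011 = 0b1000000000010001 = 32785

32785


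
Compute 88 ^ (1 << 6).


88 ^ (1 << 6) = 88 ^ 64 = 24

24


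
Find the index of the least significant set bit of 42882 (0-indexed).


0b1010011110000010. Lowest set bit at position 1

1


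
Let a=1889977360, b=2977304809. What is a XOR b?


1889977360 ^ 2977304809 = 3251688697

3251688697


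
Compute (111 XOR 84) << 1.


Step 1: 111 ^ 84 = 59
Step 2: 59 << 1 = 118

118


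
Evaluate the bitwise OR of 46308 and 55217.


0b1011010011100100 | 0b1101011110110001 = 0b1111011111110101 = 63477

63477


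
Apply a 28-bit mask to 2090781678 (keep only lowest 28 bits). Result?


2090781678 & 268435455 = 211733486

211733486


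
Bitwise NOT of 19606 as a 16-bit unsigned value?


~0b100110010010110 = 0b1011001101101001 = 45929 (16-bit unsigned)

45929


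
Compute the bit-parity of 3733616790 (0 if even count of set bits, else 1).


0b11011110100010100111100010010110 has 17 ones => parity 1

1


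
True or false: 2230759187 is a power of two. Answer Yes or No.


0b10000100111101101010111100010011. Multiple bits set => No

No


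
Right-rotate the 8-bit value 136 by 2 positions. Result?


Rotate 0b10001000 right by 2 (8-bit) = 0b100010 = 34

34


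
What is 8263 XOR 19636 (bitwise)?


0b10000001000111 ^ 0b100110010110100 = 0b110110011110011 = 27891

27891


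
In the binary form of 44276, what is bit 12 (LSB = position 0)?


0b1010110011110100, position 12 = 0

0


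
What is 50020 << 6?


0b1100001101100100 << 6 = 0b1100001101100100000000 = 3201280

3201280


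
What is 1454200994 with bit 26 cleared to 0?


1454200994 & ~(1 << 26) = 1387092130

1387092130


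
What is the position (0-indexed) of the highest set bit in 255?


0b11111111. Highest set bit at position 7

7


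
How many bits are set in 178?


0b10110010 has 4 set bits

4


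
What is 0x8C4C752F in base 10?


8C4C752F hex = 2353820975 decimal

2353820975


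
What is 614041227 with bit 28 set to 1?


614041227 | (1 << 28) = 614041227 | 268435456 = 882476683

882476683


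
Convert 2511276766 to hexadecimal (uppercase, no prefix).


2511276766 = 95AF0ADE hex

95AF0ADE


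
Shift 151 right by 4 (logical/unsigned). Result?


0b10010111 >> 4 = 0b1001 = 9

9


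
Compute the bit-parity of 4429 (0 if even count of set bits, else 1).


0b1000101001101 has 6 ones => parity 0

0


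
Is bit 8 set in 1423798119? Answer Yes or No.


0b1010100110111010110111101100111, bit 8 = 1. Yes

Yes


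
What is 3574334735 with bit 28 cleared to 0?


3574334735 & ~(1 << 28) = 3305899279

3305899279


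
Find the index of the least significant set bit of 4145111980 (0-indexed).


0b11110111000100010110001110101100. Lowest set bit at position 2

2


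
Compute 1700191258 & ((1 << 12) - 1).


1700191258 & 4095 = 3098

3098


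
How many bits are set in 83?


0b1010011 has 4 set bits

4


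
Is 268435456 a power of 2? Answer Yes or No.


0b10000000000000000000000000000. Only one bit set => Yes

Yes


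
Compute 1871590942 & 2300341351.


0b1101111100011100011011000011110 & 0b10001001000111000110110001100111 = 0b1001000011000010010000000110 = 151790598

151790598


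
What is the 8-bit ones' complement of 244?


244 ^ 255 = 11

11


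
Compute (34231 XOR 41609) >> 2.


Step 1: 34231 ^ 41609 = 10046
Step 2: 10046 >> 2 = 2511

2511


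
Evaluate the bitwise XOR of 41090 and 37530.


0b1010000010000010 ^ 0b1001001010011010 = 0b11001000011000 = 12824

12824


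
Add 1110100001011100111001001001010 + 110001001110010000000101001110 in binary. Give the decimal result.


1110100001011100111001001001010 + 110001001110010000000101001110 = 10100101011001110111001110011000 = 2775020440

2775020440


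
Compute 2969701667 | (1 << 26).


2969701667 | (1 << 26) = 2969701667 | 67108864 = 3036810531

3036810531


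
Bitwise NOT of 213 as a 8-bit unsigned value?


~0b11010101 = 0b101010 = 42 (8-bit unsigned)

42


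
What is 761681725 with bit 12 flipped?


761681725 ^ (1 << 12) = 761681725 ^ 4096 = 761677629

761677629


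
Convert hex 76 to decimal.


76 hex = 118 decimal

118


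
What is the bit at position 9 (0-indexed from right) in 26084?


0b110010111100100, position 9 = 0

0


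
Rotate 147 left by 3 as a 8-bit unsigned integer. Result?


Rotate 0b10010011 left by 3 (8-bit) = 0b10011100 = 156

156


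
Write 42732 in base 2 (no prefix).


42732 = 1010011011101100 in binary

1010011011101100


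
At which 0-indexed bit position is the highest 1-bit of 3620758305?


0b11010111110100000110001100100001. Highest set bit at position 31

31


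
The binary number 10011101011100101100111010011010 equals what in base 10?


10011101011100101100111010011010 in decimal = 2641546906

2641546906


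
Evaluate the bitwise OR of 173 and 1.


0b10101101 | 0b1 = 0b10101101 = 173

173


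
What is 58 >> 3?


0b111010 >> 3 = 0b111 = 7

7


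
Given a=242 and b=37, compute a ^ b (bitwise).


242 ^ 37 = 215

215


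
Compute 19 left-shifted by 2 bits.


0b10011 << 2 = 0b1001100 = 76

76


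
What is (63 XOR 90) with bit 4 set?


Step 1: 63 ^ 90 = 101
Step 2: 101 | (1 << 4) = 101 | 16 = 117

117


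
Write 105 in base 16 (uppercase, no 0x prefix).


105 = 69 hex

69


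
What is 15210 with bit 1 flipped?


15210 ^ (1 << 1) = 15210 ^ 2 = 15208

15208


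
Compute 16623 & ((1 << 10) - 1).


16623 & 1023 = 239

239


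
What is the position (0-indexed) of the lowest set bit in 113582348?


0b110110001010010000100001100. Lowest set bit at position 2

2


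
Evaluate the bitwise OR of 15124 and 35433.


0b11101100010100 | 0b1000101001101001 = 0b1011101101111101 = 47997

47997


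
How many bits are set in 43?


0b101011 has 4 set bits

4


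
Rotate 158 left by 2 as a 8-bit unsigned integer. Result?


Rotate 0b10011110 left by 2 (8-bit) = 0b1111010 = 122

122


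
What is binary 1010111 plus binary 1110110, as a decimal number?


1010111 + 1110110 = 11001101 = 205

205


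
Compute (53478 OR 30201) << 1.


Step 1: 53478 | 30201 = 62975
Step 2: 62975 << 1 = 125950

125950


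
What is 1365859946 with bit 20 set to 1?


1365859946 | (1 << 20) = 1365859946 | 1048576 = 1366908522

1366908522


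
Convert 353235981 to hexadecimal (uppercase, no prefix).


353235981 = 150DF40D hex

150DF40D


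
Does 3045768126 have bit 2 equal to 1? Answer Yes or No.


0b10110101100010101011101110111110, bit 2 = 1. Yes

Yes


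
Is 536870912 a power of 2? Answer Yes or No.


0b100000000000000000000000000000. Only one bit set => Yes

Yes


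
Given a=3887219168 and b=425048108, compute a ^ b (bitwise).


3887219168 ^ 425048108 = 4276615628

4276615628


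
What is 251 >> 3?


0b11111011 >> 3 = 0b11111 = 31

31


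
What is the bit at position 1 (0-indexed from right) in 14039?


0b11011011010111, position 1 = 1

1


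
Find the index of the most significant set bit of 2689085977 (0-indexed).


0b10100000010010000011001000011001. Highest set bit at position 31

31


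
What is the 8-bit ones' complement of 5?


5 ^ 255 = 250

250


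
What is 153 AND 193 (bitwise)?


0b10011001 & 0b11000001 = 0b10000001 = 129

129


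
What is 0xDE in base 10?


DE hex = 222 decimal

222


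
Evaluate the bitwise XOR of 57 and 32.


0b111001 ^ 0b100000 = 0b11001 = 25

25


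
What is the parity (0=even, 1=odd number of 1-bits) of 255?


0b11111111 has 8 ones => parity 0

0


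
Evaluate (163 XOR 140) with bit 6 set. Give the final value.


Step 1: 163 ^ 140 = 47
Step 2: 47 | (1 << 6) = 47 | 64 = 111

111


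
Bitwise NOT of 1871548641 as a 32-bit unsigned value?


~0b1101111100011011001000011100001 = 0b10010000011100100110111100011110 = 2423418654 (32-bit unsigned)

2423418654


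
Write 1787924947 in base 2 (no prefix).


1787924947 = 1101010100100011001000111010011 in binary

1101010100100011001000111010011


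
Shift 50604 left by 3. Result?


0b1100010110101100 << 3 = 0b1100010110101100000 = 404832

404832


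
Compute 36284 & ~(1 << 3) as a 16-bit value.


36284 & ~(1 << 3) = 36276

36276


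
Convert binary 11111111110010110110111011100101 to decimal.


11111111110010110110111011100101 in decimal = 4291522277

4291522277


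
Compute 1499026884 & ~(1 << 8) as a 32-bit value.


1499026884 & ~(1 << 8) = 1499026628

1499026628


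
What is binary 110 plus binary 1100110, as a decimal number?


110 + 1100110 = 1101100 = 108

108


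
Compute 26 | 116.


0b11010 | 0b1110100 = 0b1111110 = 126

126


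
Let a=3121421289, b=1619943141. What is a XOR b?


3121421289 ^ 1619943141 = 3666035980

3666035980


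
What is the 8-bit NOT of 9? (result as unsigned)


~0b1001 = 0b11110110 = 246 (8-bit unsigned)

246


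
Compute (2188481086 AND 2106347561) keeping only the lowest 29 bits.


Step 1: 2188481086 & 2106347561 = 4136
Step 2: 4136 & 536870911 = 4136

4136


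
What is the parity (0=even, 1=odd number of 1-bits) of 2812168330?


0b10100111100111100100100010001010 has 15 ones => parity 1

1


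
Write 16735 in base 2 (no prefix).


16735 = 100000101011111 in binary

100000101011111


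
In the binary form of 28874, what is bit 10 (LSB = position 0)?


0b111000011001010, position 10 = 0

0


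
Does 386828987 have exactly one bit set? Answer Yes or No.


0b10111000011101000101010111011. Multiple bits set => No

No


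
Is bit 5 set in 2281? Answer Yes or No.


0b100011101001, bit 5 = 1. Yes

Yes


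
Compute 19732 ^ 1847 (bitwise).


0b100110100010100 ^ 0b11100110111 = 0b100101000100011 = 18979

18979


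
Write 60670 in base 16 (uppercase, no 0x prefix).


60670 = ECFE hex

ECFE


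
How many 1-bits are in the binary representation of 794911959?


0b101111011000010110010011010111 has 17 set bits

17


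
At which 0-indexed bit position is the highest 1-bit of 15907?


0b11111000100011. Highest set bit at position 13

13


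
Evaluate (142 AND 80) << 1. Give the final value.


Step 1: 142 & 80 = 0
Step 2: 0 << 1 = 0

0


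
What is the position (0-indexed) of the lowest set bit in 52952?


0b1100111011011000. Lowest set bit at position 3

3


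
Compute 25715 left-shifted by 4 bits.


0b110010001110011 << 4 = 0b1100100011100110000 = 411440

411440


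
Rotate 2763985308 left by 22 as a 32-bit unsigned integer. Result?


Rotate 0b10100100101111110001000110011100 left by 22 (32-bit) = 0b1100111001010010010111111000100 = 1730752452

1730752452


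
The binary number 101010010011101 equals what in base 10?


101010010011101 in decimal = 21661

21661


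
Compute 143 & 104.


0b10001111 & 0b1101000 = 0b1000 = 8

8


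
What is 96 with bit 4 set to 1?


96 | (1 << 4) = 96 | 16 = 112

112


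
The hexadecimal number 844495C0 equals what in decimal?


844495C0 hex = 2219087296 decimal

2219087296


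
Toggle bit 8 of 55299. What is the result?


55299 ^ (1 << 8) = 55299 ^ 256 = 55555

55555


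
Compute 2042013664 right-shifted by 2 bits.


0b1111001101101101010011111100000 >> 2 = 0b11110011011011010100111111000 = 510503416

510503416


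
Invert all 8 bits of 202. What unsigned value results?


202 ^ 255 = 53

53


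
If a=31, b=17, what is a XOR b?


31 ^ 17 = 14

14


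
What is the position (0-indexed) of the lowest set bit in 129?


0b10000001. Lowest set bit at position 0

0


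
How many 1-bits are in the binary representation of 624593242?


0b100101001110101000100101011010 has 14 set bits

14


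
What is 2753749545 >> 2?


0b10100100001000101110001000101001 >> 2 = 0b101001000010001011100010001010 = 688437386

688437386


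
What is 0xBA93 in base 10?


BA93 hex = 47763 decimal

47763


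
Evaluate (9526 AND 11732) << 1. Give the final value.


Step 1: 9526 & 11732 = 9492
Step 2: 9492 << 1 = 18984

18984


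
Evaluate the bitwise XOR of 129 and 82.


0b10000001 ^ 0b1010010 = 0b11010011 = 211

211


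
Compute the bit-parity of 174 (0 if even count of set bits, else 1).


0b10101110 has 5 ones => parity 1

1


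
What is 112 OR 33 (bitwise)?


0b1110000 | 0b100001 = 0b1110001 = 113

113


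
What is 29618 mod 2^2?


29618 & 3 = 2

2


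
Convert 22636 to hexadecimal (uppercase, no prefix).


22636 = 586C hex

586C


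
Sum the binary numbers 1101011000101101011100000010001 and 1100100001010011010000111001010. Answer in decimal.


1101011000101101011100000010001 + 1100100001010011010000111001010 = 11001111010000000101100111011011 = 3477101019

3477101019


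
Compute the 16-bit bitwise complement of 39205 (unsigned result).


~0b1001100100100101 = 0b110011011011010 = 26330 (16-bit unsigned)

26330


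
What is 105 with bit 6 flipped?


105 ^ (1 << 6) = 105 ^ 64 = 41

41


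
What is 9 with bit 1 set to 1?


9 | (1 << 1) = 9 | 2 = 11

11


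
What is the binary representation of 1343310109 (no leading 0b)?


1343310109 = 1010000000100010100100100011101 in binary

1010000000100010100100100011101


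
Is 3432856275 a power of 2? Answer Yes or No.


0b11001100100111010011101011010011. Multiple bits set => No

No


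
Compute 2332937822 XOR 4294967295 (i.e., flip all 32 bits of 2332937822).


2332937822 ^ 4294967295 = 1962029473

1962029473


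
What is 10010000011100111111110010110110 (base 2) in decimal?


10010000011100111111110010110110 in decimal = 2423520438

2423520438


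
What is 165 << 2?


0b10100101 << 2 = 0b1010010100 = 660

660


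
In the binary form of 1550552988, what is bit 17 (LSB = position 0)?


0b1011100011010111000111110011100, position 17 = 1

1


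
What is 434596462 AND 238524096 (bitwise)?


0b11001111001110110101001101110 & 0b1110001101111001011011000000 = 0b1000001001110000001001000000 = 136774208

136774208


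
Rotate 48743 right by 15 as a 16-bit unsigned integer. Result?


Rotate 0b1011111001100111 right by 15 (16-bit) = 0b111110011001111 = 31951

31951


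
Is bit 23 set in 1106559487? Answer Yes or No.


0b1000001111101001100000111111111, bit 23 = 1. Yes

Yes


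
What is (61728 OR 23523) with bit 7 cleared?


Step 1: 61728 | 23523 = 64483
Step 2: 64483 & ~(1 << 7) = 64355

64355


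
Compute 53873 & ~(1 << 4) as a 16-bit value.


53873 & ~(1 << 4) = 53857

53857


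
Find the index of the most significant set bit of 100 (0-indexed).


0b1100100. Highest set bit at position 6

6


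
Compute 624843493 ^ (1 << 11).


624843493 ^ (1 << 11) = 624843493 ^ 2048 = 624841445

624841445


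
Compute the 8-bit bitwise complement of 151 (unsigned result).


~0b10010111 = 0b1101000 = 104 (8-bit unsigned)

104


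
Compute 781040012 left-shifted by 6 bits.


0b101110100011011011100110001100 << 6 = 0b101110100011011011100110001100000000 = 49986560768

49986560768


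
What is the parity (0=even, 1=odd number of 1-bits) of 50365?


0b1100010010111101 has 9 ones => parity 1

1


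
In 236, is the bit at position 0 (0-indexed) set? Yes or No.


0b11101100, bit 0 = 0. No

No


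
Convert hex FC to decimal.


FC hex = 252 decimal

252


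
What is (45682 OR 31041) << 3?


Step 1: 45682 | 31041 = 64371
Step 2: 64371 << 3 = 514968

514968


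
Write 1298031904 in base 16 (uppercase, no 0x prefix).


1298031904 = 4D5E6520 hex

4D5E6520
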